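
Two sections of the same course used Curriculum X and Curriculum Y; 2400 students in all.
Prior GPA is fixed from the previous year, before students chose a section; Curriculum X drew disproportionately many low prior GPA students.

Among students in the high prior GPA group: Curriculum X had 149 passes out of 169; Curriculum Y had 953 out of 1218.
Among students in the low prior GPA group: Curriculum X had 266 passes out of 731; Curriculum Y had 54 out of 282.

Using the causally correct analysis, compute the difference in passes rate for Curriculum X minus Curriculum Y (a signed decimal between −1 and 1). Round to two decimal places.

The prior GPA band-specific comparison favours Curriculum X throughout, but the pooled figures favour Curriculum Y. The question is whether to condition on prior GPA band.
The imbalance in prior GPA band arose from how students were allocated, not from anything the teaching method did; and prior GPA band independently affects the outcome. The pooled gap is confounded — condition on prior GPA band.
Adjusting over the population distribution of prior GPA band: 0.578·(0.882−0.782) + 0.422·(0.364−0.191) = +0.130.

+0.13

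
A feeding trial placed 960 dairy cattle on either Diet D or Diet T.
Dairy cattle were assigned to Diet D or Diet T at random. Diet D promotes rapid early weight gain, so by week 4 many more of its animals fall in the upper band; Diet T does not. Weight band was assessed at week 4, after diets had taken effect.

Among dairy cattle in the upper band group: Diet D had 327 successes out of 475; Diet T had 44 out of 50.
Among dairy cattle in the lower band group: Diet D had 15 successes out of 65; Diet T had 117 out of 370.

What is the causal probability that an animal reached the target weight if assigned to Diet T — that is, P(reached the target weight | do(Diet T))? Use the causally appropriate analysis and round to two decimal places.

Because the diet influences week-4 weight band, week-4 weight band is a post-treatment mediator, not a confounder. Stratifying on it would bias the estimate; the causal effect is the crude pooled difference.
So P(outcome | do(Diet T)) is just the pooled rate for Diet T: 161/420 = 0.383.

0.38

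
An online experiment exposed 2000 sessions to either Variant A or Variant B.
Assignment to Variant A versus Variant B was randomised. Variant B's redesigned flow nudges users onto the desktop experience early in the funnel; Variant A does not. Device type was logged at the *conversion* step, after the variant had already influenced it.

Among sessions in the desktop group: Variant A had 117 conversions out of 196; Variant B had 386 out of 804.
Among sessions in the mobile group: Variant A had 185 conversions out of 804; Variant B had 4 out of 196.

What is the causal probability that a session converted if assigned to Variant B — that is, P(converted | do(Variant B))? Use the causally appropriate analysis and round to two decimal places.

0.39

The stratified and pooled comparisons disagree (Variant A wins within each device type; Variant B wins overall), so the answer turns on the causal role of device type.
Device type lies on the pathway variant → device type → outcome, so adjusting for it blocks the indirect effect. For the total causal effect of variant, use the unadjusted pooled rates.
So P(outcome | do(Variant B)) is just the pooled rate for Variant B: 390/1000 = 0.390.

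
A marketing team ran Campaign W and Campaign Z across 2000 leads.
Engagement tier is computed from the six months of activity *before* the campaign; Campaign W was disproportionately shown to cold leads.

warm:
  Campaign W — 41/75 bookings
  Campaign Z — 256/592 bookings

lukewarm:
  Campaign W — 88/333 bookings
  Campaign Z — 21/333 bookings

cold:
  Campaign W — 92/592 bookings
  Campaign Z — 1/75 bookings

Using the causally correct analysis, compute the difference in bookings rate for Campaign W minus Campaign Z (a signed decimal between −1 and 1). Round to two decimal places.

+0.15

Engagement tier satisfies the back-door criterion: it is not a descendant of the campaign, and it blocks the spurious path from campaign to outcome. Adjusting for it (i.e., using the within-engagement tier rates) gives the causal effect.
Adjusting over the population distribution of engagement tier: 0.334·(0.547−0.432) + 0.333·(0.264−0.063) + 0.334·(0.155−0.013) = +0.152.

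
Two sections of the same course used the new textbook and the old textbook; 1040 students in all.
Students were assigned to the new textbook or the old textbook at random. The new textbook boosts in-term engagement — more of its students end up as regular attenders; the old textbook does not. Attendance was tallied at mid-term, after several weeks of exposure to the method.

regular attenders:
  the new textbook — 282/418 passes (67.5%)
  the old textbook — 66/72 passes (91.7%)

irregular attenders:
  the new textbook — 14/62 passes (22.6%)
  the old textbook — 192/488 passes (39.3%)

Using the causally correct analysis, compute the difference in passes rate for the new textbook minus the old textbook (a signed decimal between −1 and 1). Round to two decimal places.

The distribution of mid-term attendance is itself part of what the teaching method does — it is an intermediate outcome. Holding it fixed would remove that part of the effect; the total effect is the pooled difference.
The causal difference is the pooled difference: 0.617 − 0.461 = +0.156.

+0.16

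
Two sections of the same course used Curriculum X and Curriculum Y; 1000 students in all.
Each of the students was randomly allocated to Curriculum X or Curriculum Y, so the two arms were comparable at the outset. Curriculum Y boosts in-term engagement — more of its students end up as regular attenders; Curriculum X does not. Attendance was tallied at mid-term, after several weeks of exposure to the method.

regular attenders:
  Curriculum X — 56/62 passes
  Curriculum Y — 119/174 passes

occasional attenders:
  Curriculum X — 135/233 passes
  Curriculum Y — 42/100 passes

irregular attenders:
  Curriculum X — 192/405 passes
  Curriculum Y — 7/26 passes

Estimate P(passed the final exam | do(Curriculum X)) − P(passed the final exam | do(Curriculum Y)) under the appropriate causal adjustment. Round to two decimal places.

-0.01

Stratifying would compare teaching methods among students the teaching methods themselves sorted into mid-term attendance groups — a form of selection on an intermediate. The unconditioned pooled rates give the total causal effect.
The causal difference is the pooled difference: 0.547 − 0.560 = -0.013.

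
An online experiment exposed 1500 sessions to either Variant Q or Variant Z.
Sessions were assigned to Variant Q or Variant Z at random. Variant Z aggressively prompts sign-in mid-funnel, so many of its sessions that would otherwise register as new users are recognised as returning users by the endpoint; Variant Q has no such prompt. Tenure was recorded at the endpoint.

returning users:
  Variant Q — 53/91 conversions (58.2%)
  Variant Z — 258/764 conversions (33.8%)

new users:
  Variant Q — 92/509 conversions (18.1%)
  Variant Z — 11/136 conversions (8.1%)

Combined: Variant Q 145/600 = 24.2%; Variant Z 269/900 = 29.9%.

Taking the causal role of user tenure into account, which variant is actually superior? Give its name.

Variant Z

The stratified and pooled comparisons disagree (Variant Q wins within each user tenure; Variant Z wins overall), so the answer turns on the causal role of user tenure.
Stratifying would compare variants among sessions the variants themselves sorted into user tenure groups — a form of selection on an intermediate. The unconditioned pooled rates give the total causal effect.
Pooled: Variant Q 24.2% vs Variant Z 29.9%; Variant Z is higher overall.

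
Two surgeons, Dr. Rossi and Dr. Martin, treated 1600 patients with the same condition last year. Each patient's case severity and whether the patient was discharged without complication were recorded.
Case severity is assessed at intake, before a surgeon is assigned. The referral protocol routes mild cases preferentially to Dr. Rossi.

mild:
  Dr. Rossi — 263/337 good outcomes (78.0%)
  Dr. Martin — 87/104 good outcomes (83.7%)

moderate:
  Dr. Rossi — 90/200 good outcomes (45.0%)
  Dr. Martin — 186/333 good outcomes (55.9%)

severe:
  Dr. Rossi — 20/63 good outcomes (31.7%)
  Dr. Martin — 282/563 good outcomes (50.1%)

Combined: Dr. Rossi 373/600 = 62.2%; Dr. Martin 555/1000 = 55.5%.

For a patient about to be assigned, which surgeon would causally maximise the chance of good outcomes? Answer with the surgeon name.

Dr. Martin

Case severity satisfies the back-door criterion: it is not a descendant of the surgeon, and it blocks the spurious path from surgeon to outcome. Adjusting for it (i.e., using the within-case severity rates) gives the causal effect.
Within each level — mild: 78.0% vs 83.7%; moderate: 45.0% vs 55.9%; severe: 31.7% vs 50.1% — Dr. Martin is higher every time.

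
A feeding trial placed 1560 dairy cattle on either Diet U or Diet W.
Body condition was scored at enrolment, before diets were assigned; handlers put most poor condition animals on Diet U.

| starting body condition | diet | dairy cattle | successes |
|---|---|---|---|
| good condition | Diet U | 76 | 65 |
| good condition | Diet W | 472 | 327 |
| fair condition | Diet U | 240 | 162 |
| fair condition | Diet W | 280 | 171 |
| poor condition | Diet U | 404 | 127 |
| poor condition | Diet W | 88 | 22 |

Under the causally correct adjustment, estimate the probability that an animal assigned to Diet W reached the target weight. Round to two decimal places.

0.53

The stratified and pooled comparisons disagree (Diet U wins within each starting body condition; Diet W wins overall), so the answer turns on the causal role of starting body condition.
Since starting body condition is a pre-existing factor (not a product of the diet) and it affects the outcome on its own, it is a confounder. The stratified rates, not the pooled rate, identify the causal effect.
Standardising Diet W to the population starting body condition mix: 0.351·327/472 + 0.333·171/280 + 0.315·22/88 = 0.526.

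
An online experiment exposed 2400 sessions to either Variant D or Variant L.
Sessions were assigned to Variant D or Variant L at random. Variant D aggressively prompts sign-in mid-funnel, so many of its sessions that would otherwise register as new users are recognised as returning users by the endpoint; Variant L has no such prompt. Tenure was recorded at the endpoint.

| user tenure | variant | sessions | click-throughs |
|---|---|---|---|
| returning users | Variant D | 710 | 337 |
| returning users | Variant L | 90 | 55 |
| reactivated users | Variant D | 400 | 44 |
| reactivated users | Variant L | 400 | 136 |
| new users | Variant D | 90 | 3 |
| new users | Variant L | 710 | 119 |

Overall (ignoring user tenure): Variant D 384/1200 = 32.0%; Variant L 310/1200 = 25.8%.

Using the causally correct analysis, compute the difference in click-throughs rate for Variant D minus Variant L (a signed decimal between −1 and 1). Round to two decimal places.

User tenure lies on the pathway variant → user tenure → outcome, so adjusting for it blocks the indirect effect. For the total causal effect of variant, use the unadjusted pooled rates.
The causal difference is the pooled difference: 0.320 − 0.258 = +0.062.

+0.06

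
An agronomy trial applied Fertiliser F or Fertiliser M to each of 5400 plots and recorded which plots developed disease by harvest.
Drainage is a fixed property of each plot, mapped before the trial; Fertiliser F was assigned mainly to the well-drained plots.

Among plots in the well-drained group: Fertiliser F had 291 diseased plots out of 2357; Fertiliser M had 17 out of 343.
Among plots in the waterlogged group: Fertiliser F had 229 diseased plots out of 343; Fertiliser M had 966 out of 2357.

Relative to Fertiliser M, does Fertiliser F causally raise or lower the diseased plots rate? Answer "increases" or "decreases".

increases

Nothing the fertiliser does changes field drainage; the imbalance is an allocation artefact. With field drainage also predicting the outcome, the pooled figure is confounded, and the within-stratum comparison is the causal one.
Within each level — well-drained: 12.3% vs 5.0%; waterlogged: 66.8% vs 41.0% — Fertiliser M is lower every time.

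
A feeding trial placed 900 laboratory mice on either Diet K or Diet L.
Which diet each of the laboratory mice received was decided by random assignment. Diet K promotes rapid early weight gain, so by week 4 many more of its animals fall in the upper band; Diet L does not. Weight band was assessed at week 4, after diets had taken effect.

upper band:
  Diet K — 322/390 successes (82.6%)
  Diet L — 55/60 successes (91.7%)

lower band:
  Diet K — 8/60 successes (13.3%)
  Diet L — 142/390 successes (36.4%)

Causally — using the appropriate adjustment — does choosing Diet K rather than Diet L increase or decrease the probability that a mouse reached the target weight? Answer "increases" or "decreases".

increases

Within every week-4 weight band level Diet L has the higher rate, yet pooled Diet K does — Simpson's reversal.
Stratifying would compare diets among laboratory mice the diets themselves sorted into week-4 weight band groups — a form of selection on an intermediate. The unconditioned pooled rates give the total causal effect.
Pooled: Diet K 73.3% vs Diet L 43.8%; Diet K is higher overall.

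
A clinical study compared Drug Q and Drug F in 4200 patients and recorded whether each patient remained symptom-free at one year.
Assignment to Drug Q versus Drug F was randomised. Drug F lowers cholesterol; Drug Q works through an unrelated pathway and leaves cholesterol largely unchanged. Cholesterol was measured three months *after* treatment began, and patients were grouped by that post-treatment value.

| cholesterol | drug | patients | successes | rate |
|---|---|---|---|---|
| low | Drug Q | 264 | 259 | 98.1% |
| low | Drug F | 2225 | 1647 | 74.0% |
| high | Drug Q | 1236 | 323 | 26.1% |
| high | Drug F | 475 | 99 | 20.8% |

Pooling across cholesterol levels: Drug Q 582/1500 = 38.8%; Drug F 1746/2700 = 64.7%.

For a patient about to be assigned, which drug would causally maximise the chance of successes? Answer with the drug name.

The stratified and pooled comparisons disagree (Drug Q wins within each cholesterol; Drug F wins overall), so the answer turns on the causal role of cholesterol.
Stratifying would compare drugs among patients the drugs themselves sorted into cholesterol groups — a form of selection on an intermediate. The unconditioned pooled rates give the total causal effect.
Pooled: Drug Q 38.8% vs Drug F 64.7%; Drug F is higher overall.

Drug F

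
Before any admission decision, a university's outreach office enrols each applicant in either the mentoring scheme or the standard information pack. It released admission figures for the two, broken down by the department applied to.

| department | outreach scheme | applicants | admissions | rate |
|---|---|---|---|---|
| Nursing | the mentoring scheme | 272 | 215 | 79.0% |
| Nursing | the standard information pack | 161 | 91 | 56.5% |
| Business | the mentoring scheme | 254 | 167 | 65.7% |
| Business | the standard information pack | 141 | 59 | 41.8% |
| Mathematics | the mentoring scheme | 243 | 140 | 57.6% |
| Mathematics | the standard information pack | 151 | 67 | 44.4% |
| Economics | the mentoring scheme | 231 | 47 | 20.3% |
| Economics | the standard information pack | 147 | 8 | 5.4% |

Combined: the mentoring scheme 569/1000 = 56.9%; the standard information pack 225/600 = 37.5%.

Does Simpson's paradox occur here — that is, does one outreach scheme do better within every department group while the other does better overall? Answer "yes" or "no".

Within each department level (Nursing 79.0% vs 56.5%; Business 65.7% vs 41.8%; Mathematics 57.6% vs 44.4%; Economics 20.3% vs 5.4%), the mentoring scheme has the higher rate every time. Pooled: 56.9% vs 37.5% — the mentoring scheme has the higher rate overall. They agree.

no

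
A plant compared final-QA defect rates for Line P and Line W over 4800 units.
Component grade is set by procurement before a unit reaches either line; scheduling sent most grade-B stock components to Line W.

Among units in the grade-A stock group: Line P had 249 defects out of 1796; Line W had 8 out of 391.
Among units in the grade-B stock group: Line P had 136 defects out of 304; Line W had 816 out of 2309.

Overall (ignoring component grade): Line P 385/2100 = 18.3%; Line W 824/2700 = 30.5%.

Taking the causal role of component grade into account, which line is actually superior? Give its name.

Line W

Component grade is set before the line has any effect — it is not caused by the line — and it independently drives the outcome. That makes it a confounder, so the causal comparison is within component grade levels.
Within each level — grade-A stock: 13.9% vs 2.0%; grade-B stock: 44.7% vs 35.3% — Line W is lower every time.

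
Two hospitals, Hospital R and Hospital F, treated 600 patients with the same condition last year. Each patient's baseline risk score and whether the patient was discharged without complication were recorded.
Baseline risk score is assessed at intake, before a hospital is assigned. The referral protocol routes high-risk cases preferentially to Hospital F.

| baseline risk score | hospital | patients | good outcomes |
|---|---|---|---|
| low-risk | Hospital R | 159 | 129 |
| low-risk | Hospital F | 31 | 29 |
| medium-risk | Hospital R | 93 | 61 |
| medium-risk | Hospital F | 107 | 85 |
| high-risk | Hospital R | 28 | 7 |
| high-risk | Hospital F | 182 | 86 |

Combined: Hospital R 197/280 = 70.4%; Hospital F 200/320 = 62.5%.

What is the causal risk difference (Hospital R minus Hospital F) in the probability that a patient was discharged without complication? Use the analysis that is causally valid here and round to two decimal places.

-0.16

The baseline risk score-specific comparison favours Hospital F throughout, but the pooled figures favour Hospital R. The question is whether to condition on baseline risk score.
Nothing the hospital does changes baseline risk score; the imbalance is an allocation artefact. With baseline risk score also predicting the outcome, the pooled figure is confounded, and the within-stratum comparison is the causal one.
Adjusting over the population distribution of baseline risk score: 0.317·(0.811−0.935) + 0.333·(0.656−0.794) + 0.350·(0.250−0.473) = -0.163.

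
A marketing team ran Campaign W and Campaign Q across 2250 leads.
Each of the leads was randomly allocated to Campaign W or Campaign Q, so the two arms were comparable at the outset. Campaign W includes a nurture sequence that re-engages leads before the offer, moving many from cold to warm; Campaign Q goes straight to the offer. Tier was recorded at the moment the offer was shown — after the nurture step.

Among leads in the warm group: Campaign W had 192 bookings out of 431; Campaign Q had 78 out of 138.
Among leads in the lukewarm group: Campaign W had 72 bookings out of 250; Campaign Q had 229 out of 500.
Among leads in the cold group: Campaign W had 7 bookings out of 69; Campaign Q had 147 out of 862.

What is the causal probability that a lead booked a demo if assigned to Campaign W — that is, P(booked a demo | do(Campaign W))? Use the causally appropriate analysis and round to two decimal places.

Engagement tier is downstream of the campaign. One should not condition on a consequence of treatment, so the overall rates are the right comparison.
So P(outcome | do(Campaign W)) is just the pooled rate for Campaign W: 271/750 = 0.361.

0.36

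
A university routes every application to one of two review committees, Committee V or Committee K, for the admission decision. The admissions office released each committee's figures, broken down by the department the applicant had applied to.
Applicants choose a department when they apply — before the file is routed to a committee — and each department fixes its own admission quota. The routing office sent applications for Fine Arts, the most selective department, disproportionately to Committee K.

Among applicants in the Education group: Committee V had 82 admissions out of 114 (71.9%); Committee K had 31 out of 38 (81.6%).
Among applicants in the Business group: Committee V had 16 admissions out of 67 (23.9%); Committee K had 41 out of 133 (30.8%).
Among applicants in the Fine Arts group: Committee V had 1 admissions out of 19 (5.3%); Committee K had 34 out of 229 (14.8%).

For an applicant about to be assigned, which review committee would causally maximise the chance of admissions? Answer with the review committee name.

Department differs across review committees for reasons unrelated to any effect of the review committee itself, and it separately predicts the outcome — a classic confounder. We must compare within department levels.
Within each level — Education: 71.9% vs 81.6%; Business: 23.9% vs 30.8%; Fine Arts: 5.3% vs 14.8% — Committee K is higher every time.

Committee K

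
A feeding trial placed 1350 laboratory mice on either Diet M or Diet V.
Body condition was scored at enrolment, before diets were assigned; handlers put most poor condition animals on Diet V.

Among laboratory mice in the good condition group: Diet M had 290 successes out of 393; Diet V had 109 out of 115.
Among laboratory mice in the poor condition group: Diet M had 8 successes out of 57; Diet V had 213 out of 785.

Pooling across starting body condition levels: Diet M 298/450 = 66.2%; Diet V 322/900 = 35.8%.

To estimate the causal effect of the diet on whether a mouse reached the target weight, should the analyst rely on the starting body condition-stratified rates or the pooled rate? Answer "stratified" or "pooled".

The starting body condition-specific comparison favours Diet V throughout, but the pooled figures favour Diet M. The question is whether to condition on starting body condition.
Starting body condition differs across diets for reasons unrelated to any effect of the diet itself, and it separately predicts the outcome — a classic confounder. We must compare within starting body condition levels.
Within each level — good condition: 73.8% vs 94.8%; poor condition: 14.0% vs 27.1% — Diet V is higher every time.

stratified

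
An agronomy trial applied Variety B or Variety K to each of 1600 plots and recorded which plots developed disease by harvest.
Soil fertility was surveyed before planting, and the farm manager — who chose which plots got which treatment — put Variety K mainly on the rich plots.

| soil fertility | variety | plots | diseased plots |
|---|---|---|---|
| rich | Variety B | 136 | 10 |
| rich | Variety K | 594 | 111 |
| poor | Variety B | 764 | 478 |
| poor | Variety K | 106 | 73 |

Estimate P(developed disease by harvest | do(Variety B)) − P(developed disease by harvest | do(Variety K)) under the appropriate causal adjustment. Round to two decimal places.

-0.09

Within every soil fertility level Variety B has the lower rate, yet pooled Variety K does — Simpson's reversal.
Here soil fertility is a common cause — it drives both which variety a case falls under and the outcome. The crude comparison mixes populations; the stratum-specific rates are the causally relevant ones.
Adjusting over the population distribution of soil fertility: 0.456·(0.074−0.187) + 0.544·(0.626−0.689) = -0.086.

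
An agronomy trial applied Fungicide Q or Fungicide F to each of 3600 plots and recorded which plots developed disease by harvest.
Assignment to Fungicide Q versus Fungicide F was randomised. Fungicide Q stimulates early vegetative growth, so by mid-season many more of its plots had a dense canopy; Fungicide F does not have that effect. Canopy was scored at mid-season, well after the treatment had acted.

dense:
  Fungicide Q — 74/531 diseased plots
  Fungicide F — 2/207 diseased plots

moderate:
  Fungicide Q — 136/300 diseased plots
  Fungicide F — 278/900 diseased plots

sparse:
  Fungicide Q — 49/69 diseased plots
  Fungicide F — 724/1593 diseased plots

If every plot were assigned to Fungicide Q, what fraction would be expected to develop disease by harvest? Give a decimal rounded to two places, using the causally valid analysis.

The distribution of mid-season canopy is itself part of what the fungicide does — it is an intermediate outcome. Holding it fixed would remove that part of the effect; the total effect is the pooled difference.
So P(outcome | do(Fungicide Q)) is just the pooled rate for Fungicide Q: 259/900 = 0.288.

0.29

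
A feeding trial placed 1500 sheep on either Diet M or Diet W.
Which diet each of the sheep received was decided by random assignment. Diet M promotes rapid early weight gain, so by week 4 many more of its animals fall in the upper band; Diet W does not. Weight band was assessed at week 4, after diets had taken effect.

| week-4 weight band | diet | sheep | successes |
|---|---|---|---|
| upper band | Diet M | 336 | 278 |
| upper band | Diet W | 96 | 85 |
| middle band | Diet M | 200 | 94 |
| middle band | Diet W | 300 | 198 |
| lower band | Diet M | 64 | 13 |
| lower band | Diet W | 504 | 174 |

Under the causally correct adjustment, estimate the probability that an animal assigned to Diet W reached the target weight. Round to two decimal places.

Week-4 weight band here is a post-treatment variable shaped by the diet; conditioning on it would introduce bias rather than remove it. The overall comparison is the causal one.
So P(outcome | do(Diet W)) is just the pooled rate for Diet W: 457/900 = 0.508.

0.51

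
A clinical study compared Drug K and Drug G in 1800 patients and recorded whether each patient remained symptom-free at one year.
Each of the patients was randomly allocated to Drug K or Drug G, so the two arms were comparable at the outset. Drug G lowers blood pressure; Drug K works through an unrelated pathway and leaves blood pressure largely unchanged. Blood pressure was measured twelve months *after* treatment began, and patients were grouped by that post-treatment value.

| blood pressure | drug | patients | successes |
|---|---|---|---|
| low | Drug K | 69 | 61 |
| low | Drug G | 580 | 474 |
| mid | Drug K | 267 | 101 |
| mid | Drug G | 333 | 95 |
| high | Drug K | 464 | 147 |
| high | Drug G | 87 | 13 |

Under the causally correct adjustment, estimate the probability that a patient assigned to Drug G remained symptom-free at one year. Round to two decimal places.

0.58

Within every blood pressure level Drug K has the higher rate, yet pooled Drug G does — Simpson's reversal.
Blood pressure is downstream of the drug. One should not condition on a consequence of treatment, so the overall rates are the right comparison.
So P(outcome | do(Drug G)) is just the pooled rate for Drug G: 582/1000 = 0.582.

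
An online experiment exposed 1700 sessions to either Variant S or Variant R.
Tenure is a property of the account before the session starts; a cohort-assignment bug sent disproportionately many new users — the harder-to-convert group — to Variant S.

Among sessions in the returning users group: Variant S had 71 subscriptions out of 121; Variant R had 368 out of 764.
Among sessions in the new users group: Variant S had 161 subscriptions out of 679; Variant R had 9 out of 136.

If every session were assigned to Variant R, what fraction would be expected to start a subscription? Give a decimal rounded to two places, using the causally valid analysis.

Nothing the variant does changes user tenure; the imbalance is an allocation artefact. With user tenure also predicting the outcome, the pooled figure is confounded, and the within-stratum comparison is the causal one.
Standardising Variant R to the population user tenure mix: 0.521·368/764 + 0.479·9/136 = 0.282.

0.28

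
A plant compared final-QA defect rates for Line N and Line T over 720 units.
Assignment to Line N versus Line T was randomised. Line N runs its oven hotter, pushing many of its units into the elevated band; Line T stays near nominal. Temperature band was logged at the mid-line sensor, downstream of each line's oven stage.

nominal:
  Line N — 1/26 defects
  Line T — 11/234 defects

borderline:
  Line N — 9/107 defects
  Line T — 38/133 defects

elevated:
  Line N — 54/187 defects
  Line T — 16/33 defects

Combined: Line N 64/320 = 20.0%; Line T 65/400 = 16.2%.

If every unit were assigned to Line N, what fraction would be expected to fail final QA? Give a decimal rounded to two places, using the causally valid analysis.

0.20

The in-process temperature band-specific comparison favours Line N throughout, but the pooled figures favour Line T. The question is whether to condition on in-process temperature band.
The distribution of in-process temperature band is itself part of what the line does — it is an intermediate outcome. Holding it fixed would remove that part of the effect; the total effect is the pooled difference.
So P(outcome | do(Line N)) is just the pooled rate for Line N: 64/320 = 0.200.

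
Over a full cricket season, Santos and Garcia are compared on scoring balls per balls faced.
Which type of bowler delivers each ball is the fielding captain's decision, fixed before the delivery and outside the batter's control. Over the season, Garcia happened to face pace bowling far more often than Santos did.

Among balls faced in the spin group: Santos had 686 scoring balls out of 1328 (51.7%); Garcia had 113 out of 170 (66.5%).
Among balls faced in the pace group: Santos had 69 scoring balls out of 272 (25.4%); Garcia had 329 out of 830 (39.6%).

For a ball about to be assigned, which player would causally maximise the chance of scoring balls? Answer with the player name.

Bowling type satisfies the back-door criterion: it is not a descendant of the player, and it blocks the spurious path from player to outcome. Adjusting for it (i.e., using the within-bowling type rates) gives the causal effect.
Within each level — spin: 51.7% vs 66.5%; pace: 25.4% vs 39.6% — Garcia is higher every time.

Garcia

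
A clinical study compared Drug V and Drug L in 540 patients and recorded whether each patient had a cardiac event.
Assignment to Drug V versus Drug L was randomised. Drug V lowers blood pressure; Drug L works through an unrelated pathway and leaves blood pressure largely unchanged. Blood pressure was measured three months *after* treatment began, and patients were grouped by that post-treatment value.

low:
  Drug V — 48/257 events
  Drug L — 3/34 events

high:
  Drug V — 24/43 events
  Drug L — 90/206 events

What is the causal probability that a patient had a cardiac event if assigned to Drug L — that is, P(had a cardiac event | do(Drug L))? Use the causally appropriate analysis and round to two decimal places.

Drug L is lower inside every blood pressure stratum but Drug V is lower in aggregate. Whether to stratify depends on how blood pressure relates to the drug.
The distribution of blood pressure is itself part of what the drug does — it is an intermediate outcome. Holding it fixed would remove that part of the effect; the total effect is the pooled difference.
So P(outcome | do(Drug L)) is just the pooled rate for Drug L: 93/240 = 0.388.

0.39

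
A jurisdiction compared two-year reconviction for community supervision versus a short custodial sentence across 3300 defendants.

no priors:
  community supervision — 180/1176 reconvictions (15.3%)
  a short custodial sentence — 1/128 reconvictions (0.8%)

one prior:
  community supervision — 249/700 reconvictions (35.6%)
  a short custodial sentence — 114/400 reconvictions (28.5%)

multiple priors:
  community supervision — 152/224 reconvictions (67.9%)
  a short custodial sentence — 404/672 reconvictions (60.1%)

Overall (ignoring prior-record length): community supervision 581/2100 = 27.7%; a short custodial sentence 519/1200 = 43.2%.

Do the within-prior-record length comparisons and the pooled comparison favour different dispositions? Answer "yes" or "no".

yes

Within each prior-record length level (no priors 15.3% vs 0.8%; one prior 35.6% vs 28.5%; multiple priors 67.9% vs 60.1%), a short custodial sentence has the lower rate every time. Pooled: 27.7% vs 43.2% — community supervision has the lower rate overall. The two comparisons disagree.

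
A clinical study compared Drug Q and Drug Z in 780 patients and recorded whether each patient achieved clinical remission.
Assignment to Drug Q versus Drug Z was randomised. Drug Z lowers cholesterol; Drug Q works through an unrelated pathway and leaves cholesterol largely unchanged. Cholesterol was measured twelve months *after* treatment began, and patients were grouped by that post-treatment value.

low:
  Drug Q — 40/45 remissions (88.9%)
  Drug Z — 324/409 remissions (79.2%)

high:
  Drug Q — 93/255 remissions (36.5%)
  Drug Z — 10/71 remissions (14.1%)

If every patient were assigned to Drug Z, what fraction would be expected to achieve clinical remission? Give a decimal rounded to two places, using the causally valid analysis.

Cholesterol here is a post-treatment variable shaped by the drug; conditioning on it would introduce bias rather than remove it. The overall comparison is the causal one.
So P(outcome | do(Drug Z)) is just the pooled rate for Drug Z: 334/480 = 0.696.

0.70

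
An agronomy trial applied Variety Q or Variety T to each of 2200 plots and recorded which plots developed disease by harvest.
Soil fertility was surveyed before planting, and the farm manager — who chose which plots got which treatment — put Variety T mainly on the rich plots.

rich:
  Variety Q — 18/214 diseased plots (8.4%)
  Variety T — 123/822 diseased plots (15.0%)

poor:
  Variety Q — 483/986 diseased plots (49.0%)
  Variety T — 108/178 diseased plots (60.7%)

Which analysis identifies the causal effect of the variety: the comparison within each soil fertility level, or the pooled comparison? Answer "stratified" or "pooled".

stratified

The stratified and pooled comparisons disagree (Variety Q wins within each soil fertility; Variety T wins overall), so the answer turns on the causal role of soil fertility.
Soil fertility differs across varietys for reasons unrelated to any effect of the variety itself, and it separately predicts the outcome — a classic confounder. We must compare within soil fertility levels.
Within each level — rich: 8.4% vs 15.0%; poor: 49.0% vs 60.7% — Variety Q is lower every time.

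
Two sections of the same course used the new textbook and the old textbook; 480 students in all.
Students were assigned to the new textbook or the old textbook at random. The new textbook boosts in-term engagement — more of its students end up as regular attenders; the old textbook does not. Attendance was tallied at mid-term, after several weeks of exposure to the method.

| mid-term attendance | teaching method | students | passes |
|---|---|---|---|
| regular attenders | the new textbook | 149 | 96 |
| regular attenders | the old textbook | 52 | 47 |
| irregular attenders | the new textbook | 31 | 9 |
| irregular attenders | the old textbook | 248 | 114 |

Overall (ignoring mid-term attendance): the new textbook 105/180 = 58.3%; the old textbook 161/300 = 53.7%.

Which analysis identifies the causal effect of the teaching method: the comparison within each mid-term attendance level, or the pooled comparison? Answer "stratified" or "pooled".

The mid-term attendance-specific comparison favours the old textbook throughout, but the pooled figures favour the new textbook. The question is whether to condition on mid-term attendance.
Mid-term attendance is downstream of the teaching method. One should not condition on a consequence of treatment, so the overall rates are the right comparison.
Pooled: the new textbook 58.3% vs the old textbook 53.7%; the new textbook is higher overall.

pooled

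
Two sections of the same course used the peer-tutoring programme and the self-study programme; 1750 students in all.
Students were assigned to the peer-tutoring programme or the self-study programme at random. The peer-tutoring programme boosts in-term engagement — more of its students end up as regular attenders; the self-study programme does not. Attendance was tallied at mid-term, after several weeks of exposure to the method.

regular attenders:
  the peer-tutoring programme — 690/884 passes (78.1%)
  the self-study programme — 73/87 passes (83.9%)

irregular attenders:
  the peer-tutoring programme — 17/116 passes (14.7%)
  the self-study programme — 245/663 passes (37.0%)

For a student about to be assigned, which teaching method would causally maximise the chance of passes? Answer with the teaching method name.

Mid-term attendance here is a post-treatment variable shaped by the teaching method; conditioning on it would introduce bias rather than remove it. The overall comparison is the causal one.
Pooled: the peer-tutoring programme 70.7% vs the self-study programme 42.4%; the peer-tutoring programme is higher overall.

the peer-tutoring programme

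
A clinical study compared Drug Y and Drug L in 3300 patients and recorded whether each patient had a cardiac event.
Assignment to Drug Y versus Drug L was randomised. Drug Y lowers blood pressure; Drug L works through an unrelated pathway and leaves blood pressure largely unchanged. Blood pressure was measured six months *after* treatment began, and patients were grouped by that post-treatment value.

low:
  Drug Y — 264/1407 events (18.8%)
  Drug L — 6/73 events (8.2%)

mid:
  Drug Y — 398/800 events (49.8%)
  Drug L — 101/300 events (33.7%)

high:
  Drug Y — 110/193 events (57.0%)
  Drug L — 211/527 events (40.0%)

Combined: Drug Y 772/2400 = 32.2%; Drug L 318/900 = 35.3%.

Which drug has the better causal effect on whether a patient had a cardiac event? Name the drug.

Blood pressure is recorded after the drug and is itself shifted by it — it sits on the causal path from drug to outcome. Conditioning on a mediator would strip out part of the effect we want; the pooled comparison gives the total causal effect.
Pooled: Drug Y 32.2% vs Drug L 35.3%; Drug Y is lower overall.

Drug Y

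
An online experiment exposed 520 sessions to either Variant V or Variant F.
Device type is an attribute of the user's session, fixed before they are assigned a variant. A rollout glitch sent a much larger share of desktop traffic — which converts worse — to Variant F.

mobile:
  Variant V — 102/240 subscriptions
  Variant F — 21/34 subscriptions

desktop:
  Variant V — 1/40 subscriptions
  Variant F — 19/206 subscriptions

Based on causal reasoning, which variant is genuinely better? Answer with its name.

Variant F

The device type-specific comparison favours Variant F throughout, but the pooled figures favour Variant V. The question is whether to condition on device type.
Since device type is a pre-existing factor (not a product of the variant) and it affects the outcome on its own, it is a confounder. The stratified rates, not the pooled rate, identify the causal effect.
Within each level — mobile: 42.5% vs 61.8%; desktop: 2.5% vs 9.2% — Variant F is higher every time.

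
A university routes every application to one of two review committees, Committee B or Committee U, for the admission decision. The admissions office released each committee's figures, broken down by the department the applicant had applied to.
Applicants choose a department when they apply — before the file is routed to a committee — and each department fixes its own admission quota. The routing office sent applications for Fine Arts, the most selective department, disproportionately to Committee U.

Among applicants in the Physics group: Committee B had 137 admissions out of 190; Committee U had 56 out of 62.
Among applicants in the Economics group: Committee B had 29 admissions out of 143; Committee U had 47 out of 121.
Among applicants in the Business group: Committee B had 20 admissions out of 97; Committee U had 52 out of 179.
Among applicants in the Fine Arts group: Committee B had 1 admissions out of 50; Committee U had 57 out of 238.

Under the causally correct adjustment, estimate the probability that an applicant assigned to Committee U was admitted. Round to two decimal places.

Committee U is higher inside every department stratum but Committee B is higher in aggregate. Whether to stratify depends on how department relates to the review committee.
Department differs across review committees for reasons unrelated to any effect of the review committee itself, and it separately predicts the outcome — a classic confounder. We must compare within department levels.
Standardising Committee U to the population department mix: 0.233·56/62 + 0.244·47/121 + 0.256·52/179 + 0.267·57/238 = 0.444.

0.44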